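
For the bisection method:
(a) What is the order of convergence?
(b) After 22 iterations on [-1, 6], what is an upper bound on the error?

(a) Bisection has linear (order 1) convergence; the error is halved each step.

(b) Error bound = (b-a)/2^n = (6 - (-1))/2^{22}
    = 7/2^{22}

(a) 1 (linear); (b) error ≤ 1.67e-06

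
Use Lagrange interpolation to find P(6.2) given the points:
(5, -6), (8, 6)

Lagrange interpolation formula:
P(x) = Σ yᵢ × Lᵢ(x)
where Lᵢ(x) = Π_{j≠i} (x - xⱼ)/(xᵢ - xⱼ)

L_0(6.2) = (6.2 - 8)/(5 - 8) = 0.600000
L_1(6.2) = (6.2 - 5)/(8 - 5) = 0.400000

P(6.2) = (-6)×L_0(6.2) + 6×L_1(6.2)
P(6.2) = -1.200000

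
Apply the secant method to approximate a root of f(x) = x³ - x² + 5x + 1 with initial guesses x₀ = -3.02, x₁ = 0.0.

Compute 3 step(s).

f(x) = x³ - x² + 5x + 1
x₀ = -3.02, x₁ = 0.0

Secant formula: x_{n+1} = x_n - f(x_n)(x_n - x_{n-1})/(f(x_n) - f(x_{n-1}))

Iteration 1:
  f(-3.020000) = -50.764008
  f(0.000000) = 1.000000
  x_2 = 0.000000 - 1.000000×(0.000000 - (-3.020000))/(1.000000 - (-50.764008))
       = -0.058342
Iteration 2:
  f(0.000000) = 1.000000
  f(-0.058342) = 0.704689
  x_3 = -0.058342 - 0.704689×(-0.058342 - 0.000000)/(0.704689 - 1.000000)
       = -0.197560
Iteration 3:
  f(-0.058342) = 0.704689
  f(-0.197560) = -0.034542
  x_4 = -0.197560 - (-0.034542)×(-0.197560 - (-0.058342))/(-0.034542 - 0.704689)
       = -0.191055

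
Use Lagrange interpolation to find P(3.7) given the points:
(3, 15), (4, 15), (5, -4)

Lagrange interpolation formula:
P(x) = Σ yᵢ × Lᵢ(x)
where Lᵢ(x) = Π_{j≠i} (x - xⱼ)/(xᵢ - xⱼ)

L_0(3.7) = (3.7 - 4)/(3 - 4) × (3.7 - 5)/(3 - 5) = 0.195000
L_1(3.7) = (3.7 - 3)/(4 - 3) × (3.7 - 5)/(4 - 5) = 0.910000
L_2(3.7) = (3.7 - 3)/(5 - 3) × (3.7 - 4)/(5 - 4) = -0.105000

P(3.7) = 15×L_0(3.7) + 15×L_1(3.7) + (-4)×L_2(3.7)
P(3.7) = 16.995000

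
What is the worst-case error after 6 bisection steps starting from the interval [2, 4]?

Bisection error bound: |error| ≤ (b-a)/2^n
|error| ≤ (4 - 2)/2^6 = 2/2^6
|error| ≤ 0.0312500000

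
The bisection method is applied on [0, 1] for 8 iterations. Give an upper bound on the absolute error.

Bisection error bound: |error| ≤ (b-a)/2^n
|error| ≤ (1 - 0)/2^8 = 1/2^8
|error| ≤ 0.0039062500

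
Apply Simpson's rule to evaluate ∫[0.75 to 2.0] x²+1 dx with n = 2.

f(x) = x²+1
a = 0.75, b = 2.0, n = 2
h = (b - a)/n = 0.625000

Simpson's rule: (h/3)[f(x₀) + 4f(x₁) + 2f(x₂) + ... + f(xₙ)]

x_0 = 0.7500, f(x_0) = 1.562500, coefficient = 1
x_1 = 1.3750, f(x_1) = 2.890625, coefficient = 4
x_2 = 2.0000, f(x_2) = 5.000000, coefficient = 1

I ≈ (0.625000/3) × 18.125000 = 3.776042
Exact value: 3.776042
Error: 0.000000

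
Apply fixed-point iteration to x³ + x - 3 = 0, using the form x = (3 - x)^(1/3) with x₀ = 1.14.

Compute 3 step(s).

Equation: x³ + x - 3 = 0
Fixed-point form: x = (3 - x)^(1/3)
x₀ = 1.14

x_1 = g(1.140000) = 1.229809
x_2 = g(1.229809) = 1.209688
x_3 = g(1.209688) = 1.214254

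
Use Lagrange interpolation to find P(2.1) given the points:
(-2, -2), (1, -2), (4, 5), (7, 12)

Lagrange interpolation formula:
P(x) = Σ yᵢ × Lᵢ(x)
where Lᵢ(x) = Π_{j≠i} (x - xⱼ)/(xᵢ - xⱼ)

L_0(2.1) = (2.1 - 1)/(-2 - 1) × (2.1 - 4)/(-2 - 4) × (2.1 - 7)/(-2 - 7) = -0.063216
L_1(2.1) = (2.1 - (-2))/(1 - (-2)) × (2.1 - 4)/(1 - 4) × (2.1 - 7)/(1 - 7) = 0.706870
L_2(2.1) = (2.1 - (-2))/(4 - (-2)) × (2.1 - 1)/(4 - 1) × (2.1 - 7)/(4 - 7) = 0.409241
L_3(2.1) = (2.1 - (-2))/(7 - (-2)) × (2.1 - 1)/(7 - 1) × (2.1 - 4)/(7 - 4) = -0.052895

P(2.1) = (-2)×L_0(2.1) + (-2)×L_1(2.1) + 5×L_2(2.1) + 12×L_3(2.1)
P(2.1) = 0.124154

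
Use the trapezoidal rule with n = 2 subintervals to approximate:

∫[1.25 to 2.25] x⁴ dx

f(x) = x⁴
a = 1.25, b = 2.25, n = 2
h = (b - a)/n = 0.500000

Trapezoidal rule: (h/2)[f(x₀) + 2f(x₁) + 2f(x₂) + ... + f(xₙ)]

x_0 = 1.2500, f(x_0) = 2.441406, coefficient = 1
x_1 = 1.7500, f(x_1) = 9.378906, coefficient = 2
x_2 = 2.2500, f(x_2) = 25.628906, coefficient = 1

I ≈ (0.500000/2) × 46.828125 = 11.707031
Exact value: 10.922656
Error: 0.784375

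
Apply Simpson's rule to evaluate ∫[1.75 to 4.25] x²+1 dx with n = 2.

f(x) = x²+1
a = 1.75, b = 4.25, n = 2
h = (b - a)/n = 1.250000

Simpson's rule: (h/3)[f(x₀) + 4f(x₁) + 2f(x₂) + ... + f(xₙ)]

x_0 = 1.7500, f(x_0) = 4.062500, coefficient = 1
x_1 = 3.0000, f(x_1) = 10.000000, coefficient = 4
x_2 = 4.2500, f(x_2) = 19.062500, coefficient = 1

I ≈ (1.250000/3) × 63.125000 = 26.302083
Exact value: 26.302083
Error: 0.000000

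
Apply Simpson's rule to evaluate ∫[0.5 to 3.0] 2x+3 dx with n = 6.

f(x) = 2x+3
a = 0.5, b = 3.0, n = 6
h = (b - a)/n = 0.416667

Simpson's rule: (h/3)[f(x₀) + 4f(x₁) + 2f(x₂) + ... + f(xₙ)]

x_0 = 0.5000, f(x_0) = 4.000000, coefficient = 1
x_1 = 0.9167, f(x_1) = 4.833333, coefficient = 4
x_2 = 1.3333, f(x_2) = 5.666667, coefficient = 2
x_3 = 1.7500, f(x_3) = 6.500000, coefficient = 4
x_4 = 2.1667, f(x_4) = 7.333333, coefficient = 2
x_5 = 2.5833, f(x_5) = 8.166667, coefficient = 4
x_6 = 3.0000, f(x_6) = 9.000000, coefficient = 1

I ≈ (0.416667/3) × 117.000000 = 16.250000
Exact value: 16.250000
Error: 0.000000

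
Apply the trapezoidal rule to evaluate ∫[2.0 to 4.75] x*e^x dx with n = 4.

f(x) = x*e^x
a = 2.0, b = 4.75, n = 4
h = (b - a)/n = 0.687500

Trapezoidal rule: (h/2)[f(x₀) + 2f(x₁) + 2f(x₂) + ... + f(xₙ)]

x_0 = 2.0000, f(x_0) = 14.778112, coefficient = 1
x_1 = 2.6875, f(x_1) = 39.492524, coefficient = 2
x_2 = 3.3750, f(x_2) = 98.631958, coefficient = 2
x_3 = 4.0625, f(x_3) = 236.110177, coefficient = 2
x_4 = 4.7500, f(x_4) = 549.025352, coefficient = 1

I ≈ (0.687500/2) × 1312.272782 = 451.093769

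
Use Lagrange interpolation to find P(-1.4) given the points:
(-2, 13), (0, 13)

Lagrange interpolation formula:
P(x) = Σ yᵢ × Lᵢ(x)
where Lᵢ(x) = Π_{j≠i} (x - xⱼ)/(xᵢ - xⱼ)

L_0(-1.4) = (-1.4 - 0)/(-2 - 0) = 0.700000
L_1(-1.4) = (-1.4 - (-2))/(0 - (-2)) = 0.300000

P(-1.4) = 13×L_0(-1.4) + 13×L_1(-1.4)
P(-1.4) = 13.000000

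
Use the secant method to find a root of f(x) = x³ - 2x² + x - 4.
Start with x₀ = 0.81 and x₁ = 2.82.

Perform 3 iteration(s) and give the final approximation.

f(x) = x³ - 2x² + x - 4
x₀ = 0.81, x₁ = 2.82

Secant formula: x_{n+1} = x_n - f(x_n)(x_n - x_{n-1})/(f(x_n) - f(x_{n-1}))

Iteration 1:
  f(0.810000) = -3.970759
  f(2.820000) = 5.340968
  x_2 = 2.820000 - 5.340968×(2.820000 - 0.810000)/(5.340968 - (-3.970759))
       = 1.667116
Iteration 2:
  f(2.820000) = 5.340968
  f(1.667116) = -3.258062
  x_3 = 1.667116 - (-3.258062)×(1.667116 - 2.820000)/(-3.258062 - 5.340968)
       = 2.103929
Iteration 3:
  f(1.667116) = -3.258062
  f(2.103929) = -1.436030
  x_4 = 2.103929 - (-1.436030)×(2.103929 - 1.667116)/(-1.436030 - (-3.258062))
       = 2.448202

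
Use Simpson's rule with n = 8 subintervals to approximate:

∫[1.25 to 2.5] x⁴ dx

f(x) = x⁴
a = 1.25, b = 2.5, n = 8
h = (b - a)/n = 0.156250

Simpson's rule: (h/3)[f(x₀) + 4f(x₁) + 2f(x₂) + ... + f(xₙ)]

x_0 = 1.2500, f(x_0) = 2.441406, coefficient = 1
x_1 = 1.4062, f(x_1) = 3.910661, coefficient = 4
x_2 = 1.5625, f(x_2) = 5.960464, coefficient = 2
x_3 = 1.7188, f(x_3) = 8.726716, coefficient = 4
x_4 = 1.8750, f(x_4) = 12.359619, coefficient = 2
x_5 = 2.0312, f(x_5) = 17.023683, coefficient = 4
x_6 = 2.1875, f(x_6) = 22.897720, coefficient = 2
x_7 = 2.3438, f(x_7) = 30.174851, coefficient = 4
x_8 = 2.5000, f(x_8) = 39.062500, coefficient = 1

I ≈ (0.156250/3) × 363.283157 = 18.920998
Exact value: 18.920898
Error: 0.000099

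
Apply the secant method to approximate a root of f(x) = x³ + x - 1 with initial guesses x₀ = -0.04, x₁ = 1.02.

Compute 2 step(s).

f(x) = x³ + x - 1
x₀ = -0.04, x₁ = 1.02

Secant formula: x_{n+1} = x_n - f(x_n)(x_n - x_{n-1})/(f(x_n) - f(x_{n-1}))

Iteration 1:
  f(-0.040000) = -1.040064
  f(1.020000) = 1.081208
  x_2 = 1.020000 - 1.081208×(1.020000 - (-0.040000))/(1.081208 - (-1.040064))
       = 0.479720
Iteration 2:
  f(1.020000) = 1.081208
  f(0.479720) = -0.409881
  x_3 = 0.479720 - (-0.409881)×(0.479720 - 1.020000)/(-0.409881 - 1.081208)
       = 0.628236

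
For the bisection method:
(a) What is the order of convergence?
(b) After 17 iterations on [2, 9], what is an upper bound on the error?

(a) Bisection has linear (order 1) convergence; the error is halved each step.

(b) Error bound = (b-a)/2^n = (9 - 2)/2^{17}
    = 7/2^{17}

(a) 1 (linear); (b) error ≤ 5.34e-05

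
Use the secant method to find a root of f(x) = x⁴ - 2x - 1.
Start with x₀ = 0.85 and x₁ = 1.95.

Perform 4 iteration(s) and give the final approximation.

f(x) = x⁴ - 2x - 1
x₀ = 0.85, x₁ = 1.95

Secant formula: x_{n+1} = x_n - f(x_n)(x_n - x_{n-1})/(f(x_n) - f(x_{n-1}))

Iteration 1:
  f(0.850000) = -2.177994
  f(1.950000) = 9.559006
  x_2 = 1.950000 - 9.559006×(1.950000 - 0.850000)/(9.559006 - (-2.177994))
       = 1.054123
Iteration 2:
  f(1.950000) = 9.559006
  f(1.054123) = -1.873535
  x_3 = 1.054123 - (-1.873535)×(1.054123 - 1.950000)/(-1.873535 - 9.559006)
       = 1.200937
Iteration 3:
  f(1.054123) = -1.873535
  f(1.200937) = -1.321789
  x_4 = 1.200937 - (-1.321789)×(1.200937 - 1.054123)/(-1.321789 - (-1.873535))
       = 1.552652
Iteration 4:
  f(1.200937) = -1.321789
  f(1.552652) = 1.706306
  x_5 = 1.552652 - 1.706306×(1.552652 - 1.200937)/(1.706306 - (-1.321789))
       = 1.354464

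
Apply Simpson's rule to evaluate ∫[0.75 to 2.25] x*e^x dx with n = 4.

f(x) = x*e^x
a = 0.75, b = 2.25, n = 4
h = (b - a)/n = 0.375000

Simpson's rule: (h/3)[f(x₀) + 4f(x₁) + 2f(x₂) + ... + f(xₙ)]

x_0 = 0.7500, f(x_0) = 1.587750, coefficient = 1
x_1 = 1.1250, f(x_1) = 3.465244, coefficient = 4
x_2 = 1.5000, f(x_2) = 6.722534, coefficient = 2
x_3 = 1.8750, f(x_3) = 12.226536, coefficient = 4
x_4 = 2.2500, f(x_4) = 21.347406, coefficient = 1

I ≈ (0.375000/3) × 99.147342 = 12.393418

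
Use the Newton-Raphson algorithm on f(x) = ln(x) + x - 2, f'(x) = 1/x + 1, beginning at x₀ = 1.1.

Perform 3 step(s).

f(x) = ln(x) + x - 2
f'(x) = 1/x + 1
x₀ = 1.1

Newton-Raphson formula: x_{n+1} = x_n - f(x_n)/f'(x_n)

Iteration 1:
  f(1.100000) = -0.804690
  f'(1.100000) = 1.909091
  x_1 = 1.100000 - (-0.804690)/1.909091 = 1.521504
Iteration 2:
  f(1.521504) = -0.058796
  f'(1.521504) = 1.657244
  x_2 = 1.521504 - (-0.058796)/1.657244 = 1.556983
Iteration 3:
  f(1.556983) = -0.000268
  f'(1.556983) = 1.642268
  x_3 = 1.556983 - (-0.000268)/1.642268 = 1.557146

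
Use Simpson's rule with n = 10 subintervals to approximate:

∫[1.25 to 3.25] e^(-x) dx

f(x) = e^(-x)
a = 1.25, b = 3.25, n = 10
h = (b - a)/n = 0.200000

Simpson's rule: (h/3)[f(x₀) + 4f(x₁) + 2f(x₂) + ... + f(xₙ)]

x_0 = 1.2500, f(x_0) = 0.286505, coefficient = 1
x_1 = 1.4500, f(x_1) = 0.234570, coefficient = 4
x_2 = 1.6500, f(x_2) = 0.192050, coefficient = 2
x_3 = 1.8500, f(x_3) = 0.157237, coefficient = 4
x_4 = 2.0500, f(x_4) = 0.128735, coefficient = 2
x_5 = 2.2500, f(x_5) = 0.105399, coefficient = 4
x_6 = 2.4500, f(x_6) = 0.086294, coefficient = 2
x_7 = 2.6500, f(x_7) = 0.070651, coefficient = 4
x_8 = 2.8500, f(x_8) = 0.057844, coefficient = 2
x_9 = 3.0500, f(x_9) = 0.047359, coefficient = 4
x_10 = 3.2500, f(x_10) = 0.038774, coefficient = 1

I ≈ (0.200000/3) × 3.715992 = 0.247733
Exact value: 0.247731
Error: 0.000002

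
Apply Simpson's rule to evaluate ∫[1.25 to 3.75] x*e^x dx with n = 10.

f(x) = x*e^x
a = 1.25, b = 3.75, n = 10
h = (b - a)/n = 0.250000

Simpson's rule: (h/3)[f(x₀) + 4f(x₁) + 2f(x₂) + ... + f(xₙ)]

x_0 = 1.2500, f(x_0) = 4.362929, coefficient = 1
x_1 = 1.5000, f(x_1) = 6.722534, coefficient = 4
x_2 = 1.7500, f(x_2) = 10.070555, coefficient = 2
x_3 = 2.0000, f(x_3) = 14.778112, coefficient = 4
x_4 = 2.2500, f(x_4) = 21.347406, coefficient = 2
x_5 = 2.5000, f(x_5) = 30.456235, coefficient = 4
x_6 = 2.7500, f(x_6) = 43.017238, coefficient = 2
x_7 = 3.0000, f(x_7) = 60.256611, coefficient = 4
x_8 = 3.2500, f(x_8) = 83.818605, coefficient = 2
x_9 = 3.5000, f(x_9) = 115.904082, coefficient = 4
x_10 = 3.7500, f(x_10) = 159.454058, coefficient = 1

I ≈ (0.250000/3) × 1392.794885 = 116.066240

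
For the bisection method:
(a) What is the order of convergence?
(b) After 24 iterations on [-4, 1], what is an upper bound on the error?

(a) Bisection has linear (order 1) convergence; the error is halved each step.

(b) Error bound = (b-a)/2^n = (1 - (-4))/2^{24}
    = 5/2^{24}

(a) 1 (linear); (b) error ≤ 2.98e-07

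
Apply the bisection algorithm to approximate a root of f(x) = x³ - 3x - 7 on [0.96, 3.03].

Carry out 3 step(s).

f(x) = x³ - 3x - 7
Initial interval: [0.96, 3.03]

Iteration 1:
  c_1 = (0.960000 + 3.030000)/2 = 1.995000
  f(c_1) = f(1.995000) = -5.044850
  f(a) × f(c) ≥ 0, new interval: [1.995000, 3.030000]
Iteration 2:
  c_2 = (1.995000 + 3.030000)/2 = 2.512500
  f(c_2) = f(2.512500) = 1.323049
  f(a) × f(c) < 0, new interval: [1.995000, 2.512500]
Iteration 3:
  c_3 = (1.995000 + 2.512500)/2 = 2.253750
  f(c_3) = f(2.253750) = -2.313577
  f(a) × f(c) ≥ 0, new interval: [2.253750, 2.512500]

After 3 iteration(s), the approximation is c_3 = 2.253750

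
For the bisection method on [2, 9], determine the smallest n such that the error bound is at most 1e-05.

We need (b-a)/2^n ≤ 1e-05
(9 - 2)/2^n ≤ 1e-05
7/2^n ≤ 1e-05
2^n ≥ 700000
n ≥ log₂(700000) = 19.42
n ≥ 20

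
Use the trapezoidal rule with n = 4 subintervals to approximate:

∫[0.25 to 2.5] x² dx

f(x) = x²
a = 0.25, b = 2.5, n = 4
h = (b - a)/n = 0.562500

Trapezoidal rule: (h/2)[f(x₀) + 2f(x₁) + 2f(x₂) + ... + f(xₙ)]

x_0 = 0.2500, f(x_0) = 0.062500, coefficient = 1
x_1 = 0.8125, f(x_1) = 0.660156, coefficient = 2
x_2 = 1.3750, f(x_2) = 1.890625, coefficient = 2
x_3 = 1.9375, f(x_3) = 3.753906, coefficient = 2
x_4 = 2.5000, f(x_4) = 6.250000, coefficient = 1

I ≈ (0.562500/2) × 18.921875 = 5.321777
Exact value: 5.203125
Error: 0.118652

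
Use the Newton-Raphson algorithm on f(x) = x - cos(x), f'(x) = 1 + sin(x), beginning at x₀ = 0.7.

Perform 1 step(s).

f(x) = x - cos(x)
f'(x) = 1 + sin(x)
x₀ = 0.7

Newton-Raphson formula: x_{n+1} = x_n - f(x_n)/f'(x_n)

Iteration 1:
  f(0.700000) = -0.064842
  f'(0.700000) = 1.644218
  x_1 = 0.700000 - (-0.064842)/1.644218 = 0.739436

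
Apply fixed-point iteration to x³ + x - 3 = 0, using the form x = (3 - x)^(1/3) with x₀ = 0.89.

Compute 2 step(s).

Equation: x³ + x - 3 = 0
Fixed-point form: x = (3 - x)^(1/3)
x₀ = 0.89

x_1 = g(0.890000) = 1.282609
x_2 = g(1.282609) = 1.197539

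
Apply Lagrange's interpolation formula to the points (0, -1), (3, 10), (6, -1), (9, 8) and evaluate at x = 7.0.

Lagrange interpolation formula:
P(x) = Σ yᵢ × Lᵢ(x)
where Lᵢ(x) = Π_{j≠i} (x - xⱼ)/(xᵢ - xⱼ)

L_0(7.0) = (7.0 - 3)/(0 - 3) × (7.0 - 6)/(0 - 6) × (7.0 - 9)/(0 - 9) = 0.049383
L_1(7.0) = (7.0 - 0)/(3 - 0) × (7.0 - 6)/(3 - 6) × (7.0 - 9)/(3 - 9) = -0.259259
L_2(7.0) = (7.0 - 0)/(6 - 0) × (7.0 - 3)/(6 - 3) × (7.0 - 9)/(6 - 9) = 1.037037
L_3(7.0) = (7.0 - 0)/(9 - 0) × (7.0 - 3)/(9 - 3) × (7.0 - 6)/(9 - 6) = 0.172840

P(7.0) = (-1)×L_0(7.0) + 10×L_1(7.0) + (-1)×L_2(7.0) + 8×L_3(7.0)
P(7.0) = -2.296296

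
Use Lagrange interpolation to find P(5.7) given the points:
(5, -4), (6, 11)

Lagrange interpolation formula:
P(x) = Σ yᵢ × Lᵢ(x)
where Lᵢ(x) = Π_{j≠i} (x - xⱼ)/(xᵢ - xⱼ)

L_0(5.7) = (5.7 - 6)/(5 - 6) = 0.300000
L_1(5.7) = (5.7 - 5)/(6 - 5) = 0.700000

P(5.7) = (-4)×L_0(5.7) + 11×L_1(5.7)
P(5.7) = 6.500000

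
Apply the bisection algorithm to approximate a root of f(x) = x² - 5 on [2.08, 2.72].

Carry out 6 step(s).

f(x) = x² - 5
Initial interval: [2.08, 2.72]

Iteration 1:
  c_1 = (2.080000 + 2.720000)/2 = 2.400000
  f(c_1) = f(2.400000) = 0.760000
  f(a) × f(c) < 0, new interval: [2.080000, 2.400000]
Iteration 2:
  c_2 = (2.080000 + 2.400000)/2 = 2.240000
  f(c_2) = f(2.240000) = 0.017600
  f(a) × f(c) < 0, new interval: [2.080000, 2.240000]
Iteration 3:
  c_3 = (2.080000 + 2.240000)/2 = 2.160000
  f(c_3) = f(2.160000) = -0.334400
  f(a) × f(c) ≥ 0, new interval: [2.160000, 2.240000]
Iteration 4:
  c_4 = (2.160000 + 2.240000)/2 = 2.200000
  f(c_4) = f(2.200000) = -0.160000
  f(a) × f(c) ≥ 0, new interval: [2.200000, 2.240000]
Iteration 5:
  c_5 = (2.200000 + 2.240000)/2 = 2.220000
  f(c_5) = f(2.220000) = -0.071600
  f(a) × f(c) ≥ 0, new interval: [2.220000, 2.240000]
Iteration 6:
  c_6 = (2.220000 + 2.240000)/2 = 2.230000
  f(c_6) = f(2.230000) = -0.027100
  f(a) × f(c) ≥ 0, new interval: [2.230000, 2.240000]

After 6 iteration(s), the approximation is c_6 = 2.230000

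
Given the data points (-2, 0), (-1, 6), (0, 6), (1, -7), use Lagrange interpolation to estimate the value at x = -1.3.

Lagrange interpolation formula:
P(x) = Σ yᵢ × Lᵢ(x)
where Lᵢ(x) = Π_{j≠i} (x - xⱼ)/(xᵢ - xⱼ)

L_0(-1.3) = (-1.3 - (-1))/(-2 - (-1)) × (-1.3 - 0)/(-2 - 0) × (-1.3 - 1)/(-2 - 1) = 0.149500
L_1(-1.3) = (-1.3 - (-2))/(-1 - (-2)) × (-1.3 - 0)/(-1 - 0) × (-1.3 - 1)/(-1 - 1) = 1.046500
L_2(-1.3) = (-1.3 - (-2))/(0 - (-2)) × (-1.3 - (-1))/(0 - (-1)) × (-1.3 - 1)/(0 - 1) = -0.241500
L_3(-1.3) = (-1.3 - (-2))/(1 - (-2)) × (-1.3 - (-1))/(1 - (-1)) × (-1.3 - 0)/(1 - 0) = 0.045500

P(-1.3) = 0×L_0(-1.3) + 6×L_1(-1.3) + 6×L_2(-1.3) + (-7)×L_3(-1.3)
P(-1.3) = 4.511500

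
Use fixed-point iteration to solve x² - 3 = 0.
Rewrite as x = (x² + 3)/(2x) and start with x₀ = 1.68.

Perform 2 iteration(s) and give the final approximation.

Equation: x² - 3 = 0
Fixed-point form: x = (x² + 3)/(2x)
x₀ = 1.68

x_1 = g(1.680000) = 1.732857
x_2 = g(1.732857) = 1.732051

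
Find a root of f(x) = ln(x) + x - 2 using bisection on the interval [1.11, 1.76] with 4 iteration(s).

f(x) = ln(x) + x - 2
Initial interval: [1.11, 1.76]

Iteration 1:
  c_1 = (1.110000 + 1.760000)/2 = 1.435000
  f(c_1) = f(1.435000) = -0.203835
  f(a) × f(c) ≥ 0, new interval: [1.435000, 1.760000]
Iteration 2:
  c_2 = (1.435000 + 1.760000)/2 = 1.597500
  f(c_2) = f(1.597500) = 0.065940
  f(a) × f(c) < 0, new interval: [1.435000, 1.597500]
Iteration 3:
  c_3 = (1.435000 + 1.597500)/2 = 1.516250
  f(c_3) = f(1.516250) = -0.067510
  f(a) × f(c) ≥ 0, new interval: [1.516250, 1.597500]
Iteration 4:
  c_4 = (1.516250 + 1.597500)/2 = 1.556875
  f(c_4) = f(1.556875) = -0.000444
  f(a) × f(c) ≥ 0, new interval: [1.556875, 1.597500]

After 4 iteration(s), the approximation is c_4 = 1.556875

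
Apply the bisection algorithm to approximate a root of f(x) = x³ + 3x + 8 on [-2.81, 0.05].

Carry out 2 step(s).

f(x) = x³ + 3x + 8
Initial interval: [-2.81, 0.05]

Iteration 1:
  c_1 = (-2.810000 + 0.050000)/2 = -1.380000
  f(c_1) = f(-1.380000) = 1.231928
  f(a) × f(c) < 0, new interval: [-2.810000, -1.380000]
Iteration 2:
  c_2 = (-2.810000 + (-1.380000))/2 = -2.095000
  f(c_2) = f(-2.095000) = -7.480007
  f(a) × f(c) ≥ 0, new interval: [-2.095000, -1.380000]

After 2 iteration(s), the approximation is c_2 = -2.095000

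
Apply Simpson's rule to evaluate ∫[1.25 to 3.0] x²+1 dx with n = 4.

f(x) = x²+1
a = 1.25, b = 3.0, n = 4
h = (b - a)/n = 0.437500

Simpson's rule: (h/3)[f(x₀) + 4f(x₁) + 2f(x₂) + ... + f(xₙ)]

x_0 = 1.2500, f(x_0) = 2.562500, coefficient = 1
x_1 = 1.6875, f(x_1) = 3.847656, coefficient = 4
x_2 = 2.1250, f(x_2) = 5.515625, coefficient = 2
x_3 = 2.5625, f(x_3) = 7.566406, coefficient = 4
x_4 = 3.0000, f(x_4) = 10.000000, coefficient = 1

I ≈ (0.437500/3) × 69.250000 = 10.098958
Exact value: 10.098958
Error: 0.000000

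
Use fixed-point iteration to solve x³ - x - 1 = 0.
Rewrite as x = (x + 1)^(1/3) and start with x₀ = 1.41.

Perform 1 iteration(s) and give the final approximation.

Equation: x³ - x - 1 = 0
Fixed-point form: x = (x + 1)^(1/3)
x₀ = 1.41

x_1 = g(1.410000) = 1.340723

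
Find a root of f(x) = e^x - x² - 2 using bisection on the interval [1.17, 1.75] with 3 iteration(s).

f(x) = e^x - x² - 2
Initial interval: [1.17, 1.75]

Iteration 1:
  c_1 = (1.170000 + 1.750000)/2 = 1.460000
  f(c_1) = f(1.460000) = 0.174360
  f(a) × f(c) < 0, new interval: [1.170000, 1.460000]
Iteration 2:
  c_2 = (1.170000 + 1.460000)/2 = 1.315000
  f(c_2) = f(1.315000) = -0.004474
  f(a) × f(c) ≥ 0, new interval: [1.315000, 1.460000]
Iteration 3:
  c_3 = (1.315000 + 1.460000)/2 = 1.387500
  f(c_3) = f(1.387500) = 0.079669
  f(a) × f(c) < 0, new interval: [1.315000, 1.387500]

After 3 iteration(s), the approximation is c_3 = 1.387500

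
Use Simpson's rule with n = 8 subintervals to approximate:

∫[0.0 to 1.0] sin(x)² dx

f(x) = sin(x)²
a = 0.0, b = 1.0, n = 8
h = (b - a)/n = 0.125000

Simpson's rule: (h/3)[f(x₀) + 4f(x₁) + 2f(x₂) + ... + f(xₙ)]

x_0 = 0.0000, f(x_0) = 0.000000, coefficient = 1
x_1 = 0.1250, f(x_1) = 0.015544, coefficient = 4
x_2 = 0.2500, f(x_2) = 0.061209, coefficient = 2
x_3 = 0.3750, f(x_3) = 0.134156, coefficient = 4
x_4 = 0.5000, f(x_4) = 0.229849, coefficient = 2
x_5 = 0.6250, f(x_5) = 0.342339, coefficient = 4
x_6 = 0.7500, f(x_6) = 0.464631, coefficient = 2
x_7 = 0.8750, f(x_7) = 0.589123, coefficient = 4
x_8 = 1.0000, f(x_8) = 0.708073, coefficient = 1

I ≈ (0.125000/3) × 6.544096 = 0.272671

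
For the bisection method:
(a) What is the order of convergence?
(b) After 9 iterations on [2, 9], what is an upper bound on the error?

(a) Bisection has linear (order 1) convergence; the error is halved each step.

(b) Error bound = (b-a)/2^n = (9 - 2)/2^{9}
    = 7/2^{9}

(a) 1 (linear); (b) error ≤ 1.37e-02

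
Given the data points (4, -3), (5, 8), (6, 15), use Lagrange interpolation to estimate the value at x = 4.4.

Lagrange interpolation formula:
P(x) = Σ yᵢ × Lᵢ(x)
where Lᵢ(x) = Π_{j≠i} (x - xⱼ)/(xᵢ - xⱼ)

L_0(4.4) = (4.4 - 5)/(4 - 5) × (4.4 - 6)/(4 - 6) = 0.480000
L_1(4.4) = (4.4 - 4)/(5 - 4) × (4.4 - 6)/(5 - 6) = 0.640000
L_2(4.4) = (4.4 - 4)/(6 - 4) × (4.4 - 5)/(6 - 5) = -0.120000

P(4.4) = (-3)×L_0(4.4) + 8×L_1(4.4) + 15×L_2(4.4)
P(4.4) = 1.880000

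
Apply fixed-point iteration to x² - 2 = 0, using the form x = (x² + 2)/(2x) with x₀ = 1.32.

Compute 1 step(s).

Equation: x² - 2 = 0
Fixed-point form: x = (x² + 2)/(2x)
x₀ = 1.32

x_1 = g(1.320000) = 1.417576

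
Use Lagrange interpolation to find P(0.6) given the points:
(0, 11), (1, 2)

Lagrange interpolation formula:
P(x) = Σ yᵢ × Lᵢ(x)
where Lᵢ(x) = Π_{j≠i} (x - xⱼ)/(xᵢ - xⱼ)

L_0(0.6) = (0.6 - 1)/(0 - 1) = 0.400000
L_1(0.6) = (0.6 - 0)/(1 - 0) = 0.600000

P(0.6) = 11×L_0(0.6) + 2×L_1(0.6)
P(0.6) = 5.600000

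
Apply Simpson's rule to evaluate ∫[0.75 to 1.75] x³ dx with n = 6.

f(x) = x³
a = 0.75, b = 1.75, n = 6
h = (b - a)/n = 0.166667

Simpson's rule: (h/3)[f(x₀) + 4f(x₁) + 2f(x₂) + ... + f(xₙ)]

x_0 = 0.7500, f(x_0) = 0.421875, coefficient = 1
x_1 = 0.9167, f(x_1) = 0.770255, coefficient = 4
x_2 = 1.0833, f(x_2) = 1.271412, coefficient = 2
x_3 = 1.2500, f(x_3) = 1.953125, coefficient = 4
x_4 = 1.4167, f(x_4) = 2.843171, coefficient = 2
x_5 = 1.5833, f(x_5) = 3.969329, coefficient = 4
x_6 = 1.7500, f(x_6) = 5.359375, coefficient = 1

I ≈ (0.166667/3) × 40.781250 = 2.265625
Exact value: 2.265625
Error: 0.000000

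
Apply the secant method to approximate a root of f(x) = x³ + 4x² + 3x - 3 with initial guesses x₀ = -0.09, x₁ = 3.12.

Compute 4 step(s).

f(x) = x³ + 4x² + 3x - 3
x₀ = -0.09, x₁ = 3.12

Secant formula: x_{n+1} = x_n - f(x_n)(x_n - x_{n-1})/(f(x_n) - f(x_{n-1}))

Iteration 1:
  f(-0.090000) = -3.238329
  f(3.120000) = 75.668928
  x_2 = 3.120000 - 75.668928×(3.120000 - (-0.090000))/(75.668928 - (-3.238329))
       = 0.041737
Iteration 2:
  f(3.120000) = 75.668928
  f(0.041737) = -2.867747
  x_3 = 0.041737 - (-2.867747)×(0.041737 - 3.120000)/(-2.867747 - 75.668928)
       = 0.154139
Iteration 3:
  f(0.041737) = -2.867747
  f(0.154139) = -2.438884
  x_4 = 0.154139 - (-2.438884)×(0.154139 - 0.041737)/(-2.438884 - (-2.867747))
       = 0.793353
Iteration 4:
  f(0.154139) = -2.438884
  f(0.793353) = 2.397044
  x_5 = 0.793353 - 2.397044×(0.793353 - 0.154139)/(2.397044 - (-2.438884))
       = 0.476512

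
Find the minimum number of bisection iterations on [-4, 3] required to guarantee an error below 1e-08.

We need (b-a)/2^n ≤ 1e-08
(3 - (-4))/2^n ≤ 1e-08
7/2^n ≤ 1e-08
2^n ≥ 700000000
n ≥ log₂(700000000) = 29.38
n ≥ 30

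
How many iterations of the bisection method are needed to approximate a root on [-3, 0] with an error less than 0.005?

We need (b-a)/2^n ≤ 0.005
(0 - (-3))/2^n ≤ 0.005
3/2^n ≤ 0.005
2^n ≥ 600
n ≥ log₂(600) = 9.23
n ≥ 10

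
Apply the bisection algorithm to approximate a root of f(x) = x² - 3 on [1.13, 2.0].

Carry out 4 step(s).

f(x) = x² - 3
Initial interval: [1.13, 2.0]

Iteration 1:
  c_1 = (1.130000 + 2.000000)/2 = 1.565000
  f(c_1) = f(1.565000) = -0.550775
  f(a) × f(c) ≥ 0, new interval: [1.565000, 2.000000]
Iteration 2:
  c_2 = (1.565000 + 2.000000)/2 = 1.782500
  f(c_2) = f(1.782500) = 0.177306
  f(a) × f(c) < 0, new interval: [1.565000, 1.782500]
Iteration 3:
  c_3 = (1.565000 + 1.782500)/2 = 1.673750
  f(c_3) = f(1.673750) = -0.198561
  f(a) × f(c) ≥ 0, new interval: [1.673750, 1.782500]
Iteration 4:
  c_4 = (1.673750 + 1.782500)/2 = 1.728125
  f(c_4) = f(1.728125) = -0.013584
  f(a) × f(c) ≥ 0, new interval: [1.728125, 1.782500]

After 4 iteration(s), the approximation is c_4 = 1.728125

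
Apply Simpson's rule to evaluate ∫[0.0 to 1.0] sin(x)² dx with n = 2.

f(x) = sin(x)²
a = 0.0, b = 1.0, n = 2
h = (b - a)/n = 0.500000

Simpson's rule: (h/3)[f(x₀) + 4f(x₁) + 2f(x₂) + ... + f(xₙ)]

x_0 = 0.0000, f(x_0) = 0.000000, coefficient = 1
x_1 = 0.5000, f(x_1) = 0.229849, coefficient = 4
x_2 = 1.0000, f(x_2) = 0.708073, coefficient = 1

I ≈ (0.500000/3) × 1.627469 = 0.271245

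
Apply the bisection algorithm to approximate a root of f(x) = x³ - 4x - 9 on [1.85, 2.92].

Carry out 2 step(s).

f(x) = x³ - 4x - 9
Initial interval: [1.85, 2.92]

Iteration 1:
  c_1 = (1.850000 + 2.920000)/2 = 2.385000
  f(c_1) = f(2.385000) = -4.973583
  f(a) × f(c) ≥ 0, new interval: [2.385000, 2.920000]
Iteration 2:
  c_2 = (2.385000 + 2.920000)/2 = 2.652500
  f(c_2) = f(2.652500) = -0.947657
  f(a) × f(c) ≥ 0, new interval: [2.652500, 2.920000]

After 2 iteration(s), the approximation is c_2 = 2.652500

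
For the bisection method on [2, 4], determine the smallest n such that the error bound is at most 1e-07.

We need (b-a)/2^n ≤ 1e-07
(4 - 2)/2^n ≤ 1e-07
2/2^n ≤ 1e-07
2^n ≥ 20000000
n ≥ log₂(20000000) = 24.25
n ≥ 25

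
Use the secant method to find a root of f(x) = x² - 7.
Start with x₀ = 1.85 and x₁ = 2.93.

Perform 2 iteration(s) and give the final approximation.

f(x) = x² - 7
x₀ = 1.85, x₁ = 2.93

Secant formula: x_{n+1} = x_n - f(x_n)(x_n - x_{n-1})/(f(x_n) - f(x_{n-1}))

Iteration 1:
  f(1.850000) = -3.577500
  f(2.930000) = 1.584900
  x_2 = 2.930000 - 1.584900×(2.930000 - 1.850000)/(1.584900 - (-3.577500))
       = 2.598431
Iteration 2:
  f(2.930000) = 1.584900
  f(2.598431) = -0.248157
  x_3 = 2.598431 - (-0.248157)×(2.598431 - 2.930000)/(-0.248157 - 1.584900)
       = 2.643318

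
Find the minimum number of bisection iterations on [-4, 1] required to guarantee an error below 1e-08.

We need (b-a)/2^n ≤ 1e-08
(1 - (-4))/2^n ≤ 1e-08
5/2^n ≤ 1e-08
2^n ≥ 500000000
n ≥ log₂(500000000) = 28.90
n ≥ 29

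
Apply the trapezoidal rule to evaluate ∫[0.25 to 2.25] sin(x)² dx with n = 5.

f(x) = sin(x)²
a = 0.25, b = 2.25, n = 5
h = (b - a)/n = 0.400000

Trapezoidal rule: (h/2)[f(x₀) + 2f(x₁) + 2f(x₂) + ... + f(xₙ)]

x_0 = 0.2500, f(x_0) = 0.061209, coefficient = 1
x_1 = 0.6500, f(x_1) = 0.366251, coefficient = 2
x_2 = 1.0500, f(x_2) = 0.752423, coefficient = 2
x_3 = 1.4500, f(x_3) = 0.985479, coefficient = 2
x_4 = 1.8500, f(x_4) = 0.924050, coefficient = 2
x_5 = 2.2500, f(x_5) = 0.605398, coefficient = 1

I ≈ (0.400000/2) × 6.723012 = 1.344602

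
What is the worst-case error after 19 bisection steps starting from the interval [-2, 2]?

Bisection error bound: |error| ≤ (b-a)/2^n
|error| ≤ (2 - (-2))/2^19 = 4/2^19
|error| ≤ 0.0000076294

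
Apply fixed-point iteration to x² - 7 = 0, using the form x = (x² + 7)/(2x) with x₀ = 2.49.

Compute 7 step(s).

Equation: x² - 7 = 0
Fixed-point form: x = (x² + 7)/(2x)
x₀ = 2.49

x_1 = g(2.490000) = 2.650622
x_2 = g(2.650622) = 2.645756
x_3 = g(2.645756) = 2.645751
x_4 = g(2.645751) = 2.645751
x_5 = g(2.645751) = 2.645751
x_6 = g(2.645751) = 2.645751
x_7 = g(2.645751) = 2.645751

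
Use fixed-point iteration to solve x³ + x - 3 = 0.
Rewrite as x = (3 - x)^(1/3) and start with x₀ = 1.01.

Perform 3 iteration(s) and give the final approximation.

Equation: x³ + x - 3 = 0
Fixed-point form: x = (3 - x)^(1/3)
x₀ = 1.01

x_1 = g(1.010000) = 1.257818
x_2 = g(1.257818) = 1.203274
x_3 = g(1.203274) = 1.215702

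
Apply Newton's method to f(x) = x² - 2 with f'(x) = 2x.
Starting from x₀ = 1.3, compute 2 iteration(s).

f(x) = x² - 2
f'(x) = 2x
x₀ = 1.3

Newton-Raphson formula: x_{n+1} = x_n - f(x_n)/f'(x_n)

Iteration 1:
  f(1.300000) = -0.310000
  f'(1.300000) = 2.600000
  x_1 = 1.300000 - (-0.310000)/2.600000 = 1.419231
Iteration 2:
  f(1.419231) = 0.014216
  f'(1.419231) = 2.838462
  x_2 = 1.419231 - 0.014216/2.838462 = 1.414222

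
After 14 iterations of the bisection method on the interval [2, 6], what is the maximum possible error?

Bisection error bound: |error| ≤ (b-a)/2^n
|error| ≤ (6 - 2)/2^14 = 4/2^14
|error| ≤ 0.0002441406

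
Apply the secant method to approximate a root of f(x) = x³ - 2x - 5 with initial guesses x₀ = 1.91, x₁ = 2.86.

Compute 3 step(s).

f(x) = x³ - 2x - 5
x₀ = 1.91, x₁ = 2.86

Secant formula: x_{n+1} = x_n - f(x_n)(x_n - x_{n-1})/(f(x_n) - f(x_{n-1}))

Iteration 1:
  f(1.910000) = -1.852129
  f(2.860000) = 12.673656
  x_2 = 2.860000 - 12.673656×(2.860000 - 1.910000)/(12.673656 - (-1.852129))
       = 2.031131
Iteration 2:
  f(2.860000) = 12.673656
  f(2.031131) = -0.682845
  x_3 = 2.031131 - (-0.682845)×(2.031131 - 2.860000)/(-0.682845 - 12.673656)
       = 2.073507
Iteration 3:
  f(2.031131) = -0.682845
  f(2.073507) = -0.232118
  x_4 = 2.073507 - (-0.232118)×(2.073507 - 2.031131)/(-0.232118 - (-0.682845))
       = 2.095329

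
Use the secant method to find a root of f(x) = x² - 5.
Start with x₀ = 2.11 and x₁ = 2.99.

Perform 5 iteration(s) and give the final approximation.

f(x) = x² - 5
x₀ = 2.11, x₁ = 2.99

Secant formula: x_{n+1} = x_n - f(x_n)(x_n - x_{n-1})/(f(x_n) - f(x_{n-1}))

Iteration 1:
  f(2.110000) = -0.547900
  f(2.990000) = 3.940100
  x_2 = 2.990000 - 3.940100×(2.990000 - 2.110000)/(3.940100 - (-0.547900))
       = 2.217431
Iteration 2:
  f(2.990000) = 3.940100
  f(2.217431) = -0.082998
  x_3 = 2.217431 - (-0.082998)×(2.217431 - 2.990000)/(-0.082998 - 3.940100)
       = 2.233370
Iteration 3:
  f(2.217431) = -0.082998
  f(2.233370) = -0.012059
  x_4 = 2.233370 - (-0.012059)×(2.233370 - 2.217431)/(-0.012059 - (-0.082998))
       = 2.236079
Iteration 4:
  f(2.233370) = -0.012059
  f(2.236079) = 0.000051
  x_5 = 2.236079 - 0.000051×(2.236079 - 2.233370)/(0.000051 - (-0.012059))
       = 2.236068
Iteration 5:
  f(2.236079) = 0.000051
  f(2.236068) = 0.000000
  x_6 = 2.236068 - 0.000000×(2.236068 - 2.236079)/(0.000000 - 0.000051)
       = 2.236068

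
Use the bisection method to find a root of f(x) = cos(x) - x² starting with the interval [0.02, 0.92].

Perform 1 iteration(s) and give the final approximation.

f(x) = cos(x) - x²
Initial interval: [0.02, 0.92]

Iteration 1:
  c_1 = (0.020000 + 0.920000)/2 = 0.470000
  f(c_1) = f(0.470000) = 0.670668
  f(a) × f(c) ≥ 0, new interval: [0.470000, 0.920000]

After 1 iteration(s), the approximation is c_1 = 0.470000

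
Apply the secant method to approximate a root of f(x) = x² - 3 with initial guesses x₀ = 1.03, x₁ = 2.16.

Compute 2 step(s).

f(x) = x² - 3
x₀ = 1.03, x₁ = 2.16

Secant formula: x_{n+1} = x_n - f(x_n)(x_n - x_{n-1})/(f(x_n) - f(x_{n-1}))

Iteration 1:
  f(1.030000) = -1.939100
  f(2.160000) = 1.665600
  x_2 = 2.160000 - 1.665600×(2.160000 - 1.030000)/(1.665600 - (-1.939100))
       = 1.637868
Iteration 2:
  f(2.160000) = 1.665600
  f(1.637868) = -0.317387
  x_3 = 1.637868 - (-0.317387)×(1.637868 - 2.160000)/(-0.317387 - 1.665600)
       = 1.721438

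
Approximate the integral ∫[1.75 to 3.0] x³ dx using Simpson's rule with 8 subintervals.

f(x) = x³
a = 1.75, b = 3.0, n = 8
h = (b - a)/n = 0.156250

Simpson's rule: (h/3)[f(x₀) + 4f(x₁) + 2f(x₂) + ... + f(xₙ)]

x_0 = 1.7500, f(x_0) = 5.359375, coefficient = 1
x_1 = 1.9062, f(x_1) = 6.926910, coefficient = 4
x_2 = 2.0625, f(x_2) = 8.773682, coefficient = 2
x_3 = 2.2188, f(x_3) = 10.922577, coefficient = 4
x_4 = 2.3750, f(x_4) = 13.396484, coefficient = 2
x_5 = 2.5312, f(x_5) = 16.218292, coefficient = 4
x_6 = 2.6875, f(x_6) = 19.410889, coefficient = 2
x_7 = 2.8438, f(x_7) = 22.997162, coefficient = 4
x_8 = 3.0000, f(x_8) = 27.000000, coefficient = 1

I ≈ (0.156250/3) × 343.781250 = 17.905273
Exact value: 17.905273
Error: 0.000000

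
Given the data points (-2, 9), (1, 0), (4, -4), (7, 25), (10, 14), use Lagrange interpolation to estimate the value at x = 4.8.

Lagrange interpolation formula:
P(x) = Σ yᵢ × Lᵢ(x)
where Lᵢ(x) = Π_{j≠i} (x - xⱼ)/(xᵢ - xⱼ)

L_0(4.8) = (4.8 - 1)/(-2 - 1) × (4.8 - 4)/(-2 - 4) × (4.8 - 7)/(-2 - 7) × (4.8 - 10)/(-2 - 10) = 0.017890
L_1(4.8) = (4.8 - (-2))/(1 - (-2)) × (4.8 - 4)/(1 - 4) × (4.8 - 7)/(1 - 7) × (4.8 - 10)/(1 - 10) = -0.128053
L_2(4.8) = (4.8 - (-2))/(4 - (-2)) × (4.8 - 1)/(4 - 1) × (4.8 - 7)/(4 - 7) × (4.8 - 10)/(4 - 10) = 0.912375
L_3(4.8) = (4.8 - (-2))/(7 - (-2)) × (4.8 - 1)/(7 - 1) × (4.8 - 4)/(7 - 4) × (4.8 - 10)/(7 - 10) = 0.221182
L_4(4.8) = (4.8 - (-2))/(10 - (-2)) × (4.8 - 1)/(10 - 1) × (4.8 - 4)/(10 - 4) × (4.8 - 7)/(10 - 7) = -0.023394

P(4.8) = 9×L_0(4.8) + 0×L_1(4.8) + (-4)×L_2(4.8) + 25×L_3(4.8) + 14×L_4(4.8)
P(4.8) = 1.713534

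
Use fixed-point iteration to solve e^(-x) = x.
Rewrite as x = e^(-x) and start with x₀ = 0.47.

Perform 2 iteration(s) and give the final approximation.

Equation: e^(-x) = x
Fixed-point form: x = e^(-x)
x₀ = 0.47

x_1 = g(0.470000) = 0.625002
x_2 = g(0.625002) = 0.535260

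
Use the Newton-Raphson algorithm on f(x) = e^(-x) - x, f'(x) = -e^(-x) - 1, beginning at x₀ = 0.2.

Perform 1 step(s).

f(x) = e^(-x) - x
f'(x) = -e^(-x) - 1
x₀ = 0.2

Newton-Raphson formula: x_{n+1} = x_n - f(x_n)/f'(x_n)

Iteration 1:
  f(0.200000) = 0.618731
  f'(0.200000) = -1.818731
  x_1 = 0.200000 - 0.618731/(-1.818731) = 0.540199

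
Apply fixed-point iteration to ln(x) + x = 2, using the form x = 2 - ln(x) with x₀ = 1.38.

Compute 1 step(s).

Equation: ln(x) + x = 2
Fixed-point form: x = 2 - ln(x)
x₀ = 1.38

x_1 = g(1.380000) = 1.677917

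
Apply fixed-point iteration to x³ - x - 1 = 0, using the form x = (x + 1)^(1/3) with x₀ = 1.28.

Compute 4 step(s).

Equation: x³ - x - 1 = 0
Fixed-point form: x = (x + 1)^(1/3)
x₀ = 1.28

x_1 = g(1.280000) = 1.316169
x_2 = g(1.316169) = 1.323092
x_3 = g(1.323092) = 1.324409
x_4 = g(1.324409) = 1.324659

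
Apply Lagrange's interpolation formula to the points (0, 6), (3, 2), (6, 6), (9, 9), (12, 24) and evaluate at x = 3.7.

Lagrange interpolation formula:
P(x) = Σ yᵢ × Lᵢ(x)
where Lᵢ(x) = Π_{j≠i} (x - xⱼ)/(xᵢ - xⱼ)

L_0(3.7) = (3.7 - 3)/(0 - 3) × (3.7 - 6)/(0 - 6) × (3.7 - 9)/(0 - 9) × (3.7 - 12)/(0 - 12) = -0.036432
L_1(3.7) = (3.7 - 0)/(3 - 0) × (3.7 - 6)/(3 - 6) × (3.7 - 9)/(3 - 9) × (3.7 - 12)/(3 - 12) = 0.770278
L_2(3.7) = (3.7 - 0)/(6 - 0) × (3.7 - 3)/(6 - 3) × (3.7 - 9)/(6 - 9) × (3.7 - 12)/(6 - 12) = 0.351648
L_3(3.7) = (3.7 - 0)/(9 - 0) × (3.7 - 3)/(9 - 3) × (3.7 - 6)/(9 - 6) × (3.7 - 12)/(9 - 12) = -0.101735
L_4(3.7) = (3.7 - 0)/(12 - 0) × (3.7 - 3)/(12 - 3) × (3.7 - 6)/(12 - 6) × (3.7 - 9)/(12 - 9) = 0.016241

P(3.7) = 6×L_0(3.7) + 2×L_1(3.7) + 6×L_2(3.7) + 9×L_3(3.7) + 24×L_4(3.7)
P(3.7) = 2.906020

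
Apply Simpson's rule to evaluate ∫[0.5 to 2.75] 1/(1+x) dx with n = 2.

f(x) = 1/(1+x)
a = 0.5, b = 2.75, n = 2
h = (b - a)/n = 1.125000

Simpson's rule: (h/3)[f(x₀) + 4f(x₁) + 2f(x₂) + ... + f(xₙ)]

x_0 = 0.5000, f(x_0) = 0.666667, coefficient = 1
x_1 = 1.6250, f(x_1) = 0.380952, coefficient = 4
x_2 = 2.7500, f(x_2) = 0.266667, coefficient = 1

I ≈ (1.125000/3) × 2.457143 = 0.921429
Exact value: 0.916291
Error: 0.005138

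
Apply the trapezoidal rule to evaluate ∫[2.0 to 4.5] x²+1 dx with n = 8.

f(x) = x²+1
a = 2.0, b = 4.5, n = 8
h = (b - a)/n = 0.312500

Trapezoidal rule: (h/2)[f(x₀) + 2f(x₁) + 2f(x₂) + ... + f(xₙ)]

x_0 = 2.0000, f(x_0) = 5.000000, coefficient = 1
x_1 = 2.3125, f(x_1) = 6.347656, coefficient = 2
x_2 = 2.6250, f(x_2) = 7.890625, coefficient = 2
x_3 = 2.9375, f(x_3) = 9.628906, coefficient = 2
x_4 = 3.2500, f(x_4) = 11.562500, coefficient = 2
x_5 = 3.5625, f(x_5) = 13.691406, coefficient = 2
x_6 = 3.8750, f(x_6) = 16.015625, coefficient = 2
x_7 = 4.1875, f(x_7) = 18.535156, coefficient = 2
x_8 = 4.5000, f(x_8) = 21.250000, coefficient = 1

I ≈ (0.312500/2) × 193.593750 = 30.249023
Exact value: 30.208333
Error: 0.040690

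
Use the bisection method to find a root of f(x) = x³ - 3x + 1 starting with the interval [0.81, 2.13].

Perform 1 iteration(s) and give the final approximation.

f(x) = x³ - 3x + 1
Initial interval: [0.81, 2.13]

Iteration 1:
  c_1 = (0.810000 + 2.130000)/2 = 1.470000
  f(c_1) = f(1.470000) = -0.233477
  f(a) × f(c) ≥ 0, new interval: [1.470000, 2.130000]

After 1 iteration(s), the approximation is c_1 = 1.470000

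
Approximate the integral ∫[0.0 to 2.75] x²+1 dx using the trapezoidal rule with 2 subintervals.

f(x) = x²+1
a = 0.0, b = 2.75, n = 2
h = (b - a)/n = 1.375000

Trapezoidal rule: (h/2)[f(x₀) + 2f(x₁) + 2f(x₂) + ... + f(xₙ)]

x_0 = 0.0000, f(x_0) = 1.000000, coefficient = 1
x_1 = 1.3750, f(x_1) = 2.890625, coefficient = 2
x_2 = 2.7500, f(x_2) = 8.562500, coefficient = 1

I ≈ (1.375000/2) × 15.343750 = 10.548828
Exact value: 9.682292
Error: 0.866536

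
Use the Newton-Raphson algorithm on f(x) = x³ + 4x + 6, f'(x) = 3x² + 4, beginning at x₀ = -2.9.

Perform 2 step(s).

f(x) = x³ + 4x + 6
f'(x) = 3x² + 4
x₀ = -2.9

Newton-Raphson formula: x_{n+1} = x_n - f(x_n)/f'(x_n)

Iteration 1:
  f(-2.900000) = -29.989000
  f'(-2.900000) = 29.230000
  x_1 = -2.900000 - (-29.989000)/29.230000 = -1.874034
Iteration 2:
  f(-1.874034) = -8.077743
  f'(-1.874034) = 14.536005
  x_2 = -1.874034 - (-8.077743)/14.536005 = -1.318328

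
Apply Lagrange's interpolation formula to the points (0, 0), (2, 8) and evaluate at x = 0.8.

Lagrange interpolation formula:
P(x) = Σ yᵢ × Lᵢ(x)
where Lᵢ(x) = Π_{j≠i} (x - xⱼ)/(xᵢ - xⱼ)

L_0(0.8) = (0.8 - 2)/(0 - 2) = 0.600000
L_1(0.8) = (0.8 - 0)/(2 - 0) = 0.400000

P(0.8) = 0×L_0(0.8) + 8×L_1(0.8)
P(0.8) = 3.200000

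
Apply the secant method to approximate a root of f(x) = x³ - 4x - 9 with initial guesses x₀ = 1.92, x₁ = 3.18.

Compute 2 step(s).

f(x) = x³ - 4x - 9
x₀ = 1.92, x₁ = 3.18

Secant formula: x_{n+1} = x_n - f(x_n)(x_n - x_{n-1})/(f(x_n) - f(x_{n-1}))

Iteration 1:
  f(1.920000) = -9.602112
  f(3.180000) = 10.437432
  x_2 = 3.180000 - 10.437432×(3.180000 - 1.920000)/(10.437432 - (-9.602112))
       = 2.523739
Iteration 2:
  f(3.180000) = 10.437432
  f(2.523739) = -3.020605
  x_3 = 2.523739 - (-3.020605)×(2.523739 - 3.180000)/(-3.020605 - 10.437432)
       = 2.671035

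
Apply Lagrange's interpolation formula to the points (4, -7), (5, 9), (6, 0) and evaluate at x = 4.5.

Lagrange interpolation formula:
P(x) = Σ yᵢ × Lᵢ(x)
where Lᵢ(x) = Π_{j≠i} (x - xⱼ)/(xᵢ - xⱼ)

L_0(4.5) = (4.5 - 5)/(4 - 5) × (4.5 - 6)/(4 - 6) = 0.375000
L_1(4.5) = (4.5 - 4)/(5 - 4) × (4.5 - 6)/(5 - 6) = 0.750000
L_2(4.5) = (4.5 - 4)/(6 - 4) × (4.5 - 5)/(6 - 5) = -0.125000

P(4.5) = (-7)×L_0(4.5) + 9×L_1(4.5) + 0×L_2(4.5)
P(4.5) = 4.125000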